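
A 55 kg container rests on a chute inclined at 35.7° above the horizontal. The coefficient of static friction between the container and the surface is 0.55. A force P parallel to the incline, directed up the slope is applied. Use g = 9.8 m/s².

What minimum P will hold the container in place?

The container tends to slide down (tan θ > μ_s), so at the point of impending slip friction acts up-slope at its limit: f = μ_s N.
P is parallel to the surface, so N = m g cos θ = 438 N.
Along the incline: P + μ_s N = m g sin θ, so P = 315 − 0.55×438 = 73.8 N.

P_min ≈ 73.8 N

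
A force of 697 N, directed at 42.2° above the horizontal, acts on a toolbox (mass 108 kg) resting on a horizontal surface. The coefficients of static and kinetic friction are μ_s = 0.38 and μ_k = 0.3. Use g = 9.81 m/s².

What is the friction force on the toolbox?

f ≈ 177 N

The vertical component of P reduces the normal force: N = m g − P sin α = 1059 − 468.2 = 591.3 N.
For equilibrium, f = P cos α = 697×cos 42.2° = 516.3 N.
The static-friction limit is μ_s N = 224.7 N.
516.3 > 224.7 N → the toolbox slides; f = μ_k N = 0.3×591.3 = 177 N.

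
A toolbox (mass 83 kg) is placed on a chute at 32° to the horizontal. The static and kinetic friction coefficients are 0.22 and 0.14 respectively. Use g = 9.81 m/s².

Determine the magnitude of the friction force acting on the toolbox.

Perpendicular to the surface, N = m g cos θ = 83·9.81·cos 32° = 690.5 N.
For equilibrium along the incline, friction must balance the weight component: f = m g sin θ = 431.5 N up the slope.
The static-friction ceiling is μ_s N = 0.22 × 690.5 = 151.9 N.
|431.5| exceeds 151.9 N, so the toolbox slips down-slope; friction is kinetic, f = μ_k N = 0.14×690.5 = 96.7 N.

f ≈ 96.7 N (up the incline)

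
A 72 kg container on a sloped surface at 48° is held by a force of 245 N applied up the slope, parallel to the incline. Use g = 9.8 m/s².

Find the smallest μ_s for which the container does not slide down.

μ_s,min ≈ 0.592

N = m g cos θ = 472.1 N.
Friction must make up the shortfall along the incline: f = m g sin θ − P = 524.4 − 245 = 279.4 N.
At the threshold f = μ_s N, so μ_s,min = 279.4/472.1 = 0.592.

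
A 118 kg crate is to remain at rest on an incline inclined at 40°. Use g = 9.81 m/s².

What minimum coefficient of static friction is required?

At the slip threshold m g sin θ = μ_s m g cos θ, so μ_s,min = tan θ.
μ_s,min = tan 40° = 0.839.

μ_s,min ≈ 0.839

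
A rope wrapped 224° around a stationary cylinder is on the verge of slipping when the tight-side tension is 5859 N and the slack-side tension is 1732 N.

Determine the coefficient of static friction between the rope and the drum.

μ ≈ 0.312

T₂/T₁ = e^{μβ} → μ = ln(T₂/T₁)/β.
β = 224° = 3.91 rad.
μ = ln(5859/1732)/3.91 = ln(3.383)/3.91 = 0.312.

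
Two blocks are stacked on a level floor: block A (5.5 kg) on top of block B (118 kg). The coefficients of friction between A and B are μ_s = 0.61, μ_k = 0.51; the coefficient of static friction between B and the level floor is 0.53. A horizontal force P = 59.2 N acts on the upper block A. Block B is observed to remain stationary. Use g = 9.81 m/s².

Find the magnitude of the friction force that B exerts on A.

f ≈ 27.5 N

Normal force at the A–B interface: N₁ = m_A g = 53.96 N.
So the A–B interface can sustain at most μ_s N₁ = 32.91 N of static friction.
Since P = 59.2 N > 32.91 N, A slides on B; the A–B friction is kinetic: f₁ = μ_k N₁ = 0.51×53.96 = 27.5 N.
By Newton's third law B feels 27.5 N forward from A. With B stationary, the floor's static friction on B balances it: f₂ = 27.5 N (well within μ_s(m_A+m_B)g = 642.1 N).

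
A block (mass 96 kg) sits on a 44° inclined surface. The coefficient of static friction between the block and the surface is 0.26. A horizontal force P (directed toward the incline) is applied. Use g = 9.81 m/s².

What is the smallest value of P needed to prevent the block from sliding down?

P_min ≈ 531 N

The block tends to slide down (tan θ > μ_s), so at the point of impending slip friction acts up-slope at its limit: f = μ_s N.
Perpendicular to the incline: N = m g cos θ + P sin θ.
Along the incline: P cos θ + μ_s N = m g sin θ, i.e. P cos θ + μ_s (m g cos θ + P sin θ) = m g sin θ.
Solving, P (cos θ + μ_s sin θ) = m g (sin θ − μ_s cos θ), so P = 942×0.5076/0.9 = 531 N.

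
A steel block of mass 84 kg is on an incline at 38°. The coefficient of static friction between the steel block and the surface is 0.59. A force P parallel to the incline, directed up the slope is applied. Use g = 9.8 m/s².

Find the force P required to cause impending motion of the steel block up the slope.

At impending motion up the slope, friction acts down-slope at its limit: f = μ_s N.
P is parallel to the surface, so N = m g cos θ = 649 N.
Along the incline: P = m g sin θ + μ_s N = 507 + 0.59×649 = 890 N.

P ≈ 890 N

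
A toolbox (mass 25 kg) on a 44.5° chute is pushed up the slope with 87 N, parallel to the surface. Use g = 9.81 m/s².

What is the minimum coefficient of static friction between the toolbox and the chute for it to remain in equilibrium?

N = m g cos θ = 174.9 N.
Friction must make up the shortfall along the incline: f = m g sin θ − P = 171.9 − 87 = 84.9 N.
At the threshold f = μ_s N, so μ_s,min = 84.9/174.9 = 0.485.

μ_s,min ≈ 0.485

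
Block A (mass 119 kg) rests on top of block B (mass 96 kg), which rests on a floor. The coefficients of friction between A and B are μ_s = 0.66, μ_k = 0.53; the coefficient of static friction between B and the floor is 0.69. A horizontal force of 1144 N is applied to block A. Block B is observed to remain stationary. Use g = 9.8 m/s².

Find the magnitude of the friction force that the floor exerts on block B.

f ≈ 618 N

The normal force B exerts on A is simply A's weight, N₁ = 1166 N.
So the A–B interface can sustain at most μ_s N₁ = 769.7 N of static friction.
P = 1144 N exceeds that limit, so A slips over B and the interface friction becomes kinetic: f₁ = μ_k N₁ = 0.53×1166 = 618 N.
By Newton's third law B feels 618 N forward from A. With B stationary, the floor's static friction on B balances it: f₂ = 618 N (well within μ_s(m_A+m_B)g = 1454 N).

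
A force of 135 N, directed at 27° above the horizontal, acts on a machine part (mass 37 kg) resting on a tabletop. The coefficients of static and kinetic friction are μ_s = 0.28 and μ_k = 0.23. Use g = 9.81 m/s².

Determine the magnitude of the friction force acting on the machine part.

Vertical equilibrium gives N = m g − P sin α = 301.7 N.
For equilibrium, f = P cos α = 135×cos 27° = 120.3 N.
μ_s N = 0.28 × 301.7 = 84.47 N.
The required friction exceeds μ_s N, so the machine part moves and f = μ_k N = 69.4 N.

f ≈ 69.4 N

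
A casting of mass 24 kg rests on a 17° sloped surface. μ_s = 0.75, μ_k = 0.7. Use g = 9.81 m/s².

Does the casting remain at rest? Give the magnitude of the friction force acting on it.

N = m g cos θ = 225 N.
Down-slope weight component: m g sin θ = 68.8 N.
μ_s N = 169 N.
68.8 ≤ 169 N, so it stays put; friction = 68.8 N.

f ≈ 68.8 N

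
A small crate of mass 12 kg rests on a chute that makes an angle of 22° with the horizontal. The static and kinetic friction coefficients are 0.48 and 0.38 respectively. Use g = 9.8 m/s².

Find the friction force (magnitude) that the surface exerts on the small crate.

f ≈ 44.1 N (up the incline)

Normal force: N = m g cos θ = 12 × 9.8 × cos 22° = 109 N.
For equilibrium along the incline, friction must balance the weight component: f = m g sin θ = 44.05 N up the slope.
Maximum static friction available: μ_s N = 0.48 × 109 = 52.34 N.
Since |44.05| ≤ 52.34 N, the small crate remains in static equilibrium and friction takes exactly the required value.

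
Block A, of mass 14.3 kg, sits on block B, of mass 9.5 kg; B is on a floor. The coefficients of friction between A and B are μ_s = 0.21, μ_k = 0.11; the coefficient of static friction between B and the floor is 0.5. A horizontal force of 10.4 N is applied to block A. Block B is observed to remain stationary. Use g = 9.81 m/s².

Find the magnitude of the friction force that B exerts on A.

f ≈ 10.4 N

Normal force at the A–B interface: N₁ = m_A g = 140.3 N.
Maximum static friction on A from B: μ_s N₁ = 0.21×140.3 = 29.46 N.
Since P = 10.4 N ≤ 29.46 N, A does not slip on B; friction on A equals P = 10.4 N.
By Newton's third law B feels 10.4 N forward from A. With B stationary, the floor's static friction on B balances it: f₂ = 10.4 N (well within μ_s(m_A+m_B)g = 116.7 N).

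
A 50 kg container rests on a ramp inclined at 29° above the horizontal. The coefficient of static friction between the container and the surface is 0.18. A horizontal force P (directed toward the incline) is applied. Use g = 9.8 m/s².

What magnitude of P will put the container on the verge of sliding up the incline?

At impending motion up the slope, friction acts down-slope at its limit: f = μ_s N.
Perpendicular to the incline: N = m g cos θ + P sin θ.
Along the incline: P cos θ = m g sin θ + μ_s N = m g sin θ + μ_s (m g cos θ + P sin θ).
Solving, P (cos θ − μ_s sin θ) = m g (sin θ + μ_s cos θ), so P = 50×9.8×(sin 29° + 0.18 cos 29°)/(cos 29° − 0.18 sin 29°) = 490×0.6422/0.7874 = 400 N.

P ≈ 400 N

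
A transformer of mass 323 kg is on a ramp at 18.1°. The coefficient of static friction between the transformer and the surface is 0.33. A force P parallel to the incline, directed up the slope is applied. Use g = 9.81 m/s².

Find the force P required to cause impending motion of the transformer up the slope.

At impending motion up the slope, friction acts down-slope at its limit: f = μ_s N.
P is parallel to the surface, so N = m g cos θ = 3010 N.
Along the incline: P = m g sin θ + μ_s N = 984 + 0.33×3010 = 1980 N.

P ≈ 1980 N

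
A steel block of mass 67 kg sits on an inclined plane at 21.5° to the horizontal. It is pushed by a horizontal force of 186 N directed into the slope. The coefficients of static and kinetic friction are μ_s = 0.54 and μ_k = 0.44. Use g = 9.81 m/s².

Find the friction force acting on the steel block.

The horizontal push has a component P sin θ into the surface, so N = m g cos θ + P sin θ = 611.5 + 68.17 = 679.7 N.
Parallel to the incline: P cos θ − m g sin θ = 173.1 − 240.9 = -67.83 N; the friction needed to balance this is 67.83 N acting up the slope.
The limit of static friction is μ_s N = 367 N.
|f_req| = 67.83 ≤ 367 N → the steel block is in equilibrium; friction equals the required value.

f ≈ 67.8 N (up the incline)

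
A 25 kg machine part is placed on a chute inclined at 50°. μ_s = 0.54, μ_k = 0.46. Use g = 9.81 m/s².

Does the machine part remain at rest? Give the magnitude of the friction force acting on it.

N = m g cos θ = 158 N.
Down-slope weight component: m g sin θ = 188 N.
μ_s N = 85.1 N.
188 > 85.1 N, so it slides; kinetic friction f = μ_k N = 0.46×158 = 72.5 N.

f ≈ 72.5 N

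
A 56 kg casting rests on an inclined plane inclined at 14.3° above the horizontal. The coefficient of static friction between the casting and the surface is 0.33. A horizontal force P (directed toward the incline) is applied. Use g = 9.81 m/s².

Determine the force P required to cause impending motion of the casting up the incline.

At impending motion up the slope, friction acts down-slope at its limit: f = μ_s N.
Perpendicular to the incline: N = m g cos θ + P sin θ.
Along the incline: P cos θ = m g sin θ + μ_s N = m g sin θ + μ_s (m g cos θ + P sin θ).
Solving, P (cos θ − μ_s sin θ) = m g (sin θ + μ_s cos θ), so P = 56×9.81×(sin 14.3° + 0.33 cos 14.3°)/(cos 14.3° − 0.33 sin 14.3°) = 549×0.5668/0.8875 = 351 N.

P ≈ 351 N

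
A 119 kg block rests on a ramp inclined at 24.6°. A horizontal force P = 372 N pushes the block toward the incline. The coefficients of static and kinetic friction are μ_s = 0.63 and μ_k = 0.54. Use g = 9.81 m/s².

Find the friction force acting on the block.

The horizontal push has a component P sin θ into the surface, so N = m g cos θ + P sin θ = 1061 + 154.9 = 1216 N.
Parallel to the incline: P cos θ − m g sin θ = 338.2 − 486 = -147.7 N; the friction needed to balance this is 147.7 N acting up the slope.
Maximum static friction: μ_s N = 0.63 × 1216 = 766.3 N.
|f_req| = 147.7 ≤ 766.3 N → the block is in equilibrium; friction equals the required value.

f ≈ 148 N (up the incline)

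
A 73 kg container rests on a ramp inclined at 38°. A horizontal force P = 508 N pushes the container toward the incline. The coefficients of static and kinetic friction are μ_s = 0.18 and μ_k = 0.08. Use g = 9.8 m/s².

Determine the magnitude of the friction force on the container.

Normal direction: N = m g cos θ + P sin θ = 876.5 N.
Parallel to the incline: P cos θ − m g sin θ = 400.3 − 440.4 = -40.13 N; the friction needed to balance this is 40.13 N acting up the slope.
The limit of static friction is μ_s N = 157.8 N.
Since 40.13 N is within the 157.8 N limit, the container stays put and friction is exactly 40.1 N.

f ≈ 40.1 N (up the incline)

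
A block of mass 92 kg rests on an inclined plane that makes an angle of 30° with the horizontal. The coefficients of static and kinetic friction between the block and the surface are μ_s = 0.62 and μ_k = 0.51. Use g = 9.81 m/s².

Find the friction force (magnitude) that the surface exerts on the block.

Normal force: N = m g cos θ = 92 × 9.81 × cos 30° = 781.6 N.
For equilibrium along the incline, friction must balance the weight component: f = m g sin θ = 451.3 N up the slope.
The static-friction ceiling is μ_s N = 0.62 × 781.6 = 484.6 N.
Since |451.3| ≤ 484.6 N, no slip — friction simply equals what equilibrium demands.

f ≈ 451 N (up the incline)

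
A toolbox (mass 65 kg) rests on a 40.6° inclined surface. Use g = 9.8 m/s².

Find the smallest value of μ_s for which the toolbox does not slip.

At the slip threshold m g sin θ = μ_s m g cos θ, so μ_s,min = tan θ.
μ_s,min = tan 40.6° = 0.857.

μ_s,min ≈ 0.857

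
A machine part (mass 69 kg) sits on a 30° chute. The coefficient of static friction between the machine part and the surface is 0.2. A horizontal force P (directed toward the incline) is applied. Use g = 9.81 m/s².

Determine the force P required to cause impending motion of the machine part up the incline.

At impending motion up the slope, friction acts down-slope at its limit: f = μ_s N.
Perpendicular to the incline: N = m g cos θ + P sin θ.
Along the incline: P cos θ = m g sin θ + μ_s N = m g sin θ + μ_s (m g cos θ + P sin θ).
Solving, P (cos θ − μ_s sin θ) = m g (sin θ + μ_s cos θ), so P = 69×9.81×(sin 30° + 0.2 cos 30°)/(cos 30° − 0.2 sin 30°) = 677×0.6732/0.766 = 595 N.

P ≈ 595 N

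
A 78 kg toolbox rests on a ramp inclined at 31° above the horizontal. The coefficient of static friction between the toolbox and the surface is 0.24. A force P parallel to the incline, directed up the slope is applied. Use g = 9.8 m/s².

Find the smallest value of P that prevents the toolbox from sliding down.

P_min ≈ 236 N

The toolbox tends to slide down (tan θ > μ_s), so at the point of impending slip friction acts up-slope at its limit: f = μ_s N.
P is parallel to the surface, so N = m g cos θ = 655 N.
Along the incline: P + μ_s N = m g sin θ, so P = 394 − 0.24×655 = 236 N.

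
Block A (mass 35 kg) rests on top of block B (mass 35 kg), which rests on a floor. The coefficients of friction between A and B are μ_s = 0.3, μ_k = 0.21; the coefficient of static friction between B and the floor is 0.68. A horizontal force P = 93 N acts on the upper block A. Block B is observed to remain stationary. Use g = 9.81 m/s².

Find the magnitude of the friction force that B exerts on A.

The normal force B exerts on A is simply A's weight, N₁ = 343.4 N.
So the A–B interface can sustain at most μ_s N₁ = 103 N of static friction.
P = 93 N is within that limit, so A and B move together (both at rest); the A–B friction is simply f₁ = P = 93 N.
By Newton's third law B feels 93 N forward from A. With B stationary, the floor's static friction on B balances it: f₂ = 93 N (well within μ_s(m_A+m_B)g = 467 N).

f ≈ 93 N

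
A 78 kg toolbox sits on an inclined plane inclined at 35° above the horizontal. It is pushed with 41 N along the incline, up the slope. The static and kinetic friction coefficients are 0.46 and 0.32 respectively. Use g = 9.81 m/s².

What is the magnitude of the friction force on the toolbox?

f ≈ 201 N (up the incline)

Normal force: N = m g cos θ = 78 × 9.81 × cos 35° = 626.8 N.
For equilibrium along the incline the friction force must supply f = m g sin θ − P = 438.9 − 41 = 397.9 N (positive meaning up-slope).
The static-friction ceiling is μ_s N = 0.46 × 626.8 = 288.3 N.
Since |397.9| > 288.3 N, static friction cannot hold it; the toolbox slides down the incline and kinetic friction applies: f = μ_k N = 0.32 × 626.8 = 201 N.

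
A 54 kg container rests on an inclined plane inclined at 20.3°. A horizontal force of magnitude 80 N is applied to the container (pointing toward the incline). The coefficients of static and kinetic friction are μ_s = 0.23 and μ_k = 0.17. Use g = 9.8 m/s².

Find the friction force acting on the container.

The horizontal push has a component P sin θ into the surface, so N = m g cos θ + P sin θ = 496.3 + 27.75 = 524.1 N.
Along the incline, the net driving force (taking up-slope positive) is P cos θ − m g sin θ = 75.03 − 183.6 = -108.6 N, so equilibrium requires friction f = 108.6 N (up-slope).
The limit of static friction is μ_s N = 120.5 N.
|f_req| = 108.6 ≤ 120.5 N → the container is in equilibrium; friction equals the required value.

f ≈ 109 N (up the incline)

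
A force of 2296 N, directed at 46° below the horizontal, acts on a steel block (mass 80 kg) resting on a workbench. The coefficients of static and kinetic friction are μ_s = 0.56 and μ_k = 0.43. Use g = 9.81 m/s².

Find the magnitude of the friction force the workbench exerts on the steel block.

f ≈ 1050 N

The vertical component of P adds to the normal force: N = m g + P sin α = 784.8 + 1652 = 2436 N.
Horizontally, friction must balance P cos α = 1595 N.
μ_s N = 0.56 × 2436 = 1364 N.
The required friction exceeds μ_s N, so the steel block moves and f = μ_k N = 1050 N.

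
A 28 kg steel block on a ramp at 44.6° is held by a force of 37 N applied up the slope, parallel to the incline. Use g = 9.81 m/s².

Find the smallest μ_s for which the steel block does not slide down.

μ_s,min ≈ 0.797

N = m g cos θ = 195.6 N.
Friction must make up the shortfall along the incline: f = m g sin θ − P = 192.9 − 37 = 155.9 N.
At the threshold f = μ_s N, so μ_s,min = 155.9/195.6 = 0.797.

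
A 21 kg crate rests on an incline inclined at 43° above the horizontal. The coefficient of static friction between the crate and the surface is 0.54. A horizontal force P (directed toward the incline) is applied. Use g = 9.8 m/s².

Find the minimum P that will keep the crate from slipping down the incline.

P_min ≈ 53.7 N

The crate tends to slide down (tan θ > μ_s), so at the point of impending slip friction acts up-slope at its limit: f = μ_s N.
Perpendicular to the incline: N = m g cos θ + P sin θ.
Along the incline: P cos θ + μ_s N = m g sin θ, i.e. P cos θ + μ_s (m g cos θ + P sin θ) = m g sin θ.
Solving, P (cos θ + μ_s sin θ) = m g (sin θ − μ_s cos θ), so P = 206×0.2871/1.1 = 53.7 N.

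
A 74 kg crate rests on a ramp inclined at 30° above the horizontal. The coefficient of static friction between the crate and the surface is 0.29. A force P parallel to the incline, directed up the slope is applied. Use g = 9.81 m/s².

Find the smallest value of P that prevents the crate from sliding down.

The crate tends to slide down (tan θ > μ_s), so at the point of impending slip friction acts up-slope at its limit: f = μ_s N.
P is parallel to the surface, so N = m g cos θ = 629 N.
Along the incline: P + μ_s N = m g sin θ, so P = 363 − 0.29×629 = 181 N.

P_min ≈ 181 N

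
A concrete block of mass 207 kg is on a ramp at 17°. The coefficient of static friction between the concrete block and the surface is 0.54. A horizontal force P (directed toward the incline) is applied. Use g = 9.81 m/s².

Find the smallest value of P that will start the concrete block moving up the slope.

At impending motion up the slope, friction acts down-slope at its limit: f = μ_s N.
Perpendicular to the incline: N = m g cos θ + P sin θ.
Along the incline: P cos θ = m g sin θ + μ_s N = m g sin θ + μ_s (m g cos θ + P sin θ).
Solving, P (cos θ − μ_s sin θ) = m g (sin θ + μ_s cos θ), so P = 207×9.81×(sin 17° + 0.54 cos 17°)/(cos 17° − 0.54 sin 17°) = 2030×0.8088/0.7984 = 2060 N.

P ≈ 2060 N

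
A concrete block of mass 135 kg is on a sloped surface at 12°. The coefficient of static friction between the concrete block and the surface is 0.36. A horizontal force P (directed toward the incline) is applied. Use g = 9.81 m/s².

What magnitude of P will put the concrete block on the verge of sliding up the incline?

P ≈ 821 N

At impending motion up the slope, friction acts down-slope at its limit: f = μ_s N.
Perpendicular to the incline: N = m g cos θ + P sin θ.
Along the incline: P cos θ = m g sin θ + μ_s N = m g sin θ + μ_s (m g cos θ + P sin θ).
Solving, P (cos θ − μ_s sin θ) = m g (sin θ + μ_s cos θ), so P = 135×9.81×(sin 12° + 0.36 cos 12°)/(cos 12° − 0.36 sin 12°) = 1320×0.56/0.9033 = 821 N.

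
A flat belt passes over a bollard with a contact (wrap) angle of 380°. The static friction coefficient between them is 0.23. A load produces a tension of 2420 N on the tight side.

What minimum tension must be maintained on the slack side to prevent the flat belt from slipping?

T_min ≈ 526 N

Capstan equation at impending slip: T_tight/T_slack = e^{μβ}.
β = 380° = 6.632 rad; e^{μβ} = e^{0.23×6.632} = 4.597.
T_slack = T_tight / e^{μβ} = 2420 / 4.597 = 526 N.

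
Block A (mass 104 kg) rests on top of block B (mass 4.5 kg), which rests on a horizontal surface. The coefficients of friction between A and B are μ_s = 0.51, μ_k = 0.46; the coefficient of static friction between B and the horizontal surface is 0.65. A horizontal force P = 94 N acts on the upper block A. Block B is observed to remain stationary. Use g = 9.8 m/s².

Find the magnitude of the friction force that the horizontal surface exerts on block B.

f ≈ 94 N

The normal force B exerts on A is simply A's weight, N₁ = 1019 N.
So the A–B interface can sustain at most μ_s N₁ = 519.8 N of static friction.
Since P = 94 N ≤ 519.8 N, A does not slip on B; friction on A equals P = 94 N.
By Newton's third law B feels 94 N forward from A. With B stationary, the floor's static friction on B balances it: f₂ = 94 N (well within μ_s(m_A+m_B)g = 691.1 N).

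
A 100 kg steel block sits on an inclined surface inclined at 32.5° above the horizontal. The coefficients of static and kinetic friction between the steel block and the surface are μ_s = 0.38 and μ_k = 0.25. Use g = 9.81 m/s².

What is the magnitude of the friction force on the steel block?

Normal force: N = m g cos θ = 100 × 9.81 × cos 32.5° = 827.4 N.
Along the slope the weight component is m g sin θ = 527.1 N; friction must supply exactly this, acting up-slope.
Maximum static friction available: μ_s N = 0.38 × 827.4 = 314.4 N.
Since |527.1| > 314.4 N, static friction cannot hold it; the steel block slides down the incline and kinetic friction applies: f = μ_k N = 0.25 × 827.4 = 207 N.

f ≈ 207 N (up the incline)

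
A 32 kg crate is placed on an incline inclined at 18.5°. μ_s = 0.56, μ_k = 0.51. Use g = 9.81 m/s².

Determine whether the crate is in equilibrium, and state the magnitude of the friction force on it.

N = m g cos θ = 298 N.
Down-slope weight component: m g sin θ = 99.6 N.
μ_s N = 167 N.
99.6 ≤ 167 N, so it stays put; friction = 99.6 N.

f ≈ 99.6 N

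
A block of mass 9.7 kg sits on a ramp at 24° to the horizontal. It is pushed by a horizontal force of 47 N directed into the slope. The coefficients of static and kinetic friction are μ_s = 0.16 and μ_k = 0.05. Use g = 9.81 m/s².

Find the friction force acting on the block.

Resolve perpendicular to the incline: N = m g cos θ + P sin θ = 9.7×9.81×cos 24° + 47×sin 24° = 106 N.
Along the incline, the net driving force (taking up-slope positive) is P cos θ − m g sin θ = 42.94 − 38.7 = 4.233 N, so equilibrium requires friction f = -4.233 N (down-slope).
The limit of static friction is μ_s N = 16.97 N.
Since 4.233 N is within the 16.97 N limit, the block stays put and friction is exactly 4.23 N.

f ≈ 4.23 N (down the incline)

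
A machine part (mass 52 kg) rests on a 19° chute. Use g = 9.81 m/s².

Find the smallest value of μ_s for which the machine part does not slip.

At the slip threshold m g sin θ = μ_s m g cos θ, so μ_s,min = tan θ.
μ_s,min = tan 19° = 0.344.

μ_s,min ≈ 0.344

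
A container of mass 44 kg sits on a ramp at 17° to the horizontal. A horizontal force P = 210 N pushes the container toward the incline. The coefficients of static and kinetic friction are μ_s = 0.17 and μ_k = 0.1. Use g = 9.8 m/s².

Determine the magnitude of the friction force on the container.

The horizontal push has a component P sin θ into the surface, so N = m g cos θ + P sin θ = 412.4 + 61.4 = 473.8 N.
Along the incline, the net driving force (taking up-slope positive) is P cos θ − m g sin θ = 200.8 − 126.1 = 74.75 N, so equilibrium requires friction f = -74.75 N (down-slope).
Maximum static friction: μ_s N = 0.17 × 473.8 = 80.54 N.
Since 74.75 N is within the 80.54 N limit, the container stays put and friction is exactly 74.8 N.

f ≈ 74.8 N (down the incline)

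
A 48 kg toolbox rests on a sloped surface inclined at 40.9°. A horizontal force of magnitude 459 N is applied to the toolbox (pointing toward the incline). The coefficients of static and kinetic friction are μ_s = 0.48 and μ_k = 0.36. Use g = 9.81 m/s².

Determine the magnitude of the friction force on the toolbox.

Resolve perpendicular to the incline: N = m g cos θ + P sin θ = 48×9.81×cos 40.9° + 459×sin 40.9° = 656.4 N.
Parallel to the incline: P cos θ − m g sin θ = 346.9 − 308.3 = 38.63 N; the friction needed to balance this is 38.63 N acting down the slope.
Maximum static friction: μ_s N = 0.48 × 656.4 = 315.1 N.
|f_req| = 38.63 ≤ 315.1 N → the toolbox is in equilibrium; friction equals the required value.

f ≈ 38.6 N (down the incline)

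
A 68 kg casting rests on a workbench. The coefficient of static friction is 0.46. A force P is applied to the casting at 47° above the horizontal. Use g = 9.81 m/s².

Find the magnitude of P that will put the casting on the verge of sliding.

P ≈ 301 N

N = m g − P sin α (the pull lifts the casting).
At impending slip, P cos α = μ_s N = μ_s (m g − P sin α).
Solving: P (cos α + μ_s sin α) = μ_s m g → P = 0.46×667/(cos 47° + 0.46 sin 47°) = 307/1.018 = 301 N.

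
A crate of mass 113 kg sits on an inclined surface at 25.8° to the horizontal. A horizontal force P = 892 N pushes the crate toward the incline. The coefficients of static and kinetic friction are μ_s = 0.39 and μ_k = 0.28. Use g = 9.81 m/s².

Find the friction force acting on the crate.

f ≈ 321 N (down the incline)

Normal direction: N = m g cos θ + P sin θ = 1386 N.
Parallel to the incline: P cos θ − m g sin θ = 803.1 − 482.5 = 320.6 N; the friction needed to balance this is 320.6 N acting down the slope.
The limit of static friction is μ_s N = 540.6 N.
|f_req| = 320.6 ≤ 540.6 N → the crate is in equilibrium; friction equals the required value.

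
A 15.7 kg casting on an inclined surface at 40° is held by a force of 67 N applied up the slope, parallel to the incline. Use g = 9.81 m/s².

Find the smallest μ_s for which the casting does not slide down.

μ_s,min ≈ 0.271

N = m g cos θ = 118 N.
Friction must make up the shortfall along the incline: f = m g sin θ − P = 99 − 67 = 32 N.
At the threshold f = μ_s N, so μ_s,min = 32/118 = 0.271.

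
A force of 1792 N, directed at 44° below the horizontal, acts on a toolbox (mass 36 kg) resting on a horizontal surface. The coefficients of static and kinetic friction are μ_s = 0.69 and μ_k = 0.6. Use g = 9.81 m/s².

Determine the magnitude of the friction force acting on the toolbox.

f ≈ 959 N

The vertical component of P adds to the normal force: N = m g + P sin α = 353.2 + 1245 = 1598 N.
The horizontal driving force is P cos α = 1289 N, so equilibrium needs friction f = 1289 N.
μ_s N = 0.69 × 1598 = 1103 N.
1289 > 1103 N → the toolbox slides; f = μ_k N = 0.6×1598 = 959 N.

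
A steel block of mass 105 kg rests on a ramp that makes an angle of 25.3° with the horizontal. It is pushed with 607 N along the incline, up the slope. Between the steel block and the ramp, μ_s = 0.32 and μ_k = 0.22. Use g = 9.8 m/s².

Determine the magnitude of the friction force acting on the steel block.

f ≈ 167 N (down the incline)

Normal force: N = m g cos θ = 105 × 9.8 × cos 25.3° = 930.3 N.
For equilibrium along the incline the friction force must supply f = m g sin θ − P = 439.8 − 607 = -167.2 N (positive meaning up-slope).
Maximum static friction available: μ_s N = 0.32 × 930.3 = 297.7 N.
Since |-167.2| ≤ 297.7 N, no slip — friction simply equals what equilibrium demands.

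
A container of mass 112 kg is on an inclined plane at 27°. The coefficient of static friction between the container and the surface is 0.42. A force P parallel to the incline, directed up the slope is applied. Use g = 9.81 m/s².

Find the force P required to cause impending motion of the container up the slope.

P ≈ 910 N

At impending motion up the slope, friction acts down-slope at its limit: f = μ_s N.
P is parallel to the surface, so N = m g cos θ = 979 N.
Along the incline: P = m g sin θ + μ_s N = 499 + 0.42×979 = 910 N.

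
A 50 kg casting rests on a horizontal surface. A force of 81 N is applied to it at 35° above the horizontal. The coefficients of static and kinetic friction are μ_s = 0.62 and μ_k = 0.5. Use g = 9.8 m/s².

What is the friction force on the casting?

N = m g − P sin α = 490 − 81×sin 35° = 443.5 N.
Horizontally, friction must balance P cos α = 66.35 N.
μ_s N = 0.62 × 443.5 = 275 N.
Since 66.35 N does not exceed the limit, the casting stays at rest and f = 66.4 N.

f ≈ 66.4 N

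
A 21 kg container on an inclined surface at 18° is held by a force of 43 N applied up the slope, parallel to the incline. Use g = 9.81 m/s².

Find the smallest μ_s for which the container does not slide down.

μ_s,min ≈ 0.105

N = m g cos θ = 195.9 N.
Friction must make up the shortfall along the incline: f = m g sin θ − P = 63.66 − 43 = 20.66 N.
At the threshold f = μ_s N, so μ_s,min = 20.66/195.9 = 0.105.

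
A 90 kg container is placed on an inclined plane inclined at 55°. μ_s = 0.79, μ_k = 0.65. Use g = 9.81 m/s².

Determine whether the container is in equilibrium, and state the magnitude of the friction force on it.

N = m g cos θ = 506 N.
Down-slope weight component: m g sin θ = 723 N.
μ_s N = 400 N.
723 > 400 N, so it slides; kinetic friction f = μ_k N = 0.65×506 = 329 N.

f ≈ 329 N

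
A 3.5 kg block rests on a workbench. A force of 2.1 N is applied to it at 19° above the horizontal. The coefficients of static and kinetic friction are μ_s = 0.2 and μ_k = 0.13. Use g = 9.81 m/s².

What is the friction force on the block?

f ≈ 1.99 N

The vertical component of P reduces the normal force: N = m g − P sin α = 34.34 − 0.6837 = 33.65 N.
The horizontal driving force is P cos α = 1.986 N, so equilibrium needs friction f = 1.986 N.
μ_s N = 0.2 × 33.65 = 6.73 N.
1.986 ≤ 6.73 N → static; friction equals the required 1.99 N.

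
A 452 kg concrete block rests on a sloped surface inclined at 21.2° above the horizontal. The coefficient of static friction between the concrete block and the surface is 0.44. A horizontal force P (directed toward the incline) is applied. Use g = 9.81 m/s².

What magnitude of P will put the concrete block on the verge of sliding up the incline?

At impending motion up the slope, friction acts down-slope at its limit: f = μ_s N.
Perpendicular to the incline: N = m g cos θ + P sin θ.
Along the incline: P cos θ = m g sin θ + μ_s N = m g sin θ + μ_s (m g cos θ + P sin θ).
Solving, P (cos θ − μ_s sin θ) = m g (sin θ + μ_s cos θ), so P = 452×9.81×(sin 21.2° + 0.44 cos 21.2°)/(cos 21.2° − 0.44 sin 21.2°) = 4430×0.7718/0.7732 = 4430 N.

P ≈ 4430 N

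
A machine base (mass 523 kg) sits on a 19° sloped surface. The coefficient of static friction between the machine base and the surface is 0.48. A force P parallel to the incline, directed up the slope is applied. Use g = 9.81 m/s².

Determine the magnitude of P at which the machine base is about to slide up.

At impending motion up the slope, friction acts down-slope at its limit: f = μ_s N.
P is parallel to the surface, so N = m g cos θ = 4850 N.
Along the incline: P = m g sin θ + μ_s N = 1670 + 0.48×4850 = 4000 N.

P ≈ 4000 N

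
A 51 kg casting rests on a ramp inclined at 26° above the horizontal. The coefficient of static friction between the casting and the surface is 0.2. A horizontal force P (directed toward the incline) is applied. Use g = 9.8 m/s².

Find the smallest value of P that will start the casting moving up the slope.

P ≈ 381 N

At impending motion up the slope, friction acts down-slope at its limit: f = μ_s N.
Perpendicular to the incline: N = m g cos θ + P sin θ.
Along the incline: P cos θ = m g sin θ + μ_s N = m g sin θ + μ_s (m g cos θ + P sin θ).
Solving, P (cos θ − μ_s sin θ) = m g (sin θ + μ_s cos θ), so P = 51×9.8×(sin 26° + 0.2 cos 26°)/(cos 26° − 0.2 sin 26°) = 500×0.6181/0.8111 = 381 N.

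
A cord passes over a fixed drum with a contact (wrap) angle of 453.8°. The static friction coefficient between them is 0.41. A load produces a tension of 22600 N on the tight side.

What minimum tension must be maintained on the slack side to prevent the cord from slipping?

T_min ≈ 879 N

Capstan equation at impending slip: T_tight/T_slack = e^{μβ}.
β = 453.8° = 7.92 rad; e^{μβ} = e^{0.41×7.92} = 25.72.
T_slack = T_tight / e^{μβ} = 22600 / 25.72 = 879 N.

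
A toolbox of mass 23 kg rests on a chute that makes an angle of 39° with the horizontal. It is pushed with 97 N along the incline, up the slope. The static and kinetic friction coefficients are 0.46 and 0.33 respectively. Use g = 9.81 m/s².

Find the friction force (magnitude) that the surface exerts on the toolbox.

f ≈ 45 N (up the incline)

The normal reaction is N = m g cos θ = 175.3 N.
The friction needed for equilibrium is m g sin θ − P = 142 − 97 = 44.99 N, measured positive up-slope.
Maximum static friction available: μ_s N = 0.46 × 175.3 = 80.66 N.
Since |44.99| ≤ 80.66 N, the toolbox remains in static equilibrium and friction takes exactly the required value.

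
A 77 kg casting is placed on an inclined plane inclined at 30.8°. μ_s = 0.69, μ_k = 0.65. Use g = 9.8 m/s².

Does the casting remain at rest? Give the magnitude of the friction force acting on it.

f ≈ 386 N

N = m g cos θ = 648 N.
Down-slope weight component: m g sin θ = 386 N.
μ_s N = 447 N.
386 ≤ 447 N, so it stays put; friction = 386 N.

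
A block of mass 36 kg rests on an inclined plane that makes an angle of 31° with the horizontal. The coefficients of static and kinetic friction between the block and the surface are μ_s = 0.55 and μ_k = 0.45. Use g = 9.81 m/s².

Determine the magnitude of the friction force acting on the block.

f ≈ 136 N (up the incline)

The normal reaction is N = m g cos θ = 302.7 N.
For equilibrium along the incline, friction must balance the weight component: f = m g sin θ = 181.9 N up the slope.
The static-friction ceiling is μ_s N = 0.55 × 302.7 = 166.5 N.
Since |181.9| > 166.5 N, static friction cannot hold it; the block slides down the incline and kinetic friction applies: f = μ_k N = 0.45 × 302.7 = 136 N.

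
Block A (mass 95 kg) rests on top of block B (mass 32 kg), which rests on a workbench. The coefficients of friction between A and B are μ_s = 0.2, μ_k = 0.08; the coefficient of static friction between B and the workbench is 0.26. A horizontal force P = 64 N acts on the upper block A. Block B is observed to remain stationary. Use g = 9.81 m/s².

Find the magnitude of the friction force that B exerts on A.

Normal force at the A–B interface: N₁ = m_A g = 932 N.
Maximum static friction on A from B: μ_s N₁ = 0.2×932 = 186.4 N.
Since P = 64 N ≤ 186.4 N, A does not slip on B; friction on A equals P = 64 N.
B experiences an equal 64 N forward from A (third law). B is in equilibrium, so the floor supplies f₂ = 64 N of static friction (limit μ_s(m_A+m_B)g = 323.9 N, not exceeded).

f ≈ 64 N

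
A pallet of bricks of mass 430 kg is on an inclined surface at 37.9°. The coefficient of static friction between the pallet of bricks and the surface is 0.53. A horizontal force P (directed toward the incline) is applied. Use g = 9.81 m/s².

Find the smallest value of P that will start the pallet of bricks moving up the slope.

At impending motion up the slope, friction acts down-slope at its limit: f = μ_s N.
Perpendicular to the incline: N = m g cos θ + P sin θ.
Along the incline: P cos θ = m g sin θ + μ_s N = m g sin θ + μ_s (m g cos θ + P sin θ).
Solving, P (cos θ − μ_s sin θ) = m g (sin θ + μ_s cos θ), so P = 430×9.81×(sin 37.9° + 0.53 cos 37.9°)/(cos 37.9° − 0.53 sin 37.9°) = 4220×1.032/0.4635 = 9400 N.

P ≈ 9400 N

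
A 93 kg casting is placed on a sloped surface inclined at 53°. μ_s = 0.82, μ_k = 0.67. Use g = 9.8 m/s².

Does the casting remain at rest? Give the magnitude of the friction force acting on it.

N = m g cos θ = 548 N.
Down-slope weight component: m g sin θ = 728 N.
μ_s N = 450 N.
728 > 450 N, so it slides; kinetic friction f = μ_k N = 0.67×548 = 367 N.

f ≈ 367 N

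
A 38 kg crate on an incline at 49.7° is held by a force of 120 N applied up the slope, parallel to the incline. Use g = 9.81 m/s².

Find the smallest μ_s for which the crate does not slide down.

N = m g cos θ = 241.1 N.
Friction must make up the shortfall along the incline: f = m g sin θ − P = 284.3 − 120 = 164.3 N.
At the threshold f = μ_s N, so μ_s,min = 164.3/241.1 = 0.681.

μ_s,min ≈ 0.681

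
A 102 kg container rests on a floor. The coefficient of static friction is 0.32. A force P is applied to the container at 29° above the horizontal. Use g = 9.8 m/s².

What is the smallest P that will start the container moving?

N = m g − P sin α (the pull lifts the container).
At impending slip, P cos α = μ_s N = μ_s (m g − P sin α).
Solving: P (cos α + μ_s sin α) = μ_s m g → P = 0.32×1000/(cos 29° + 0.32 sin 29°) = 320/1.03 = 311 N.

P ≈ 311 N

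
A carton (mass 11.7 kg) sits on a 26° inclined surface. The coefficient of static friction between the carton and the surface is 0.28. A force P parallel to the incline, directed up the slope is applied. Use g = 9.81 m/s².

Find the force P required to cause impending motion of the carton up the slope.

At impending motion up the slope, friction acts down-slope at its limit: f = μ_s N.
P is parallel to the surface, so N = m g cos θ = 103 N.
Along the incline: P = m g sin θ + μ_s N = 50.3 + 0.28×103 = 79.2 N.

P ≈ 79.2 N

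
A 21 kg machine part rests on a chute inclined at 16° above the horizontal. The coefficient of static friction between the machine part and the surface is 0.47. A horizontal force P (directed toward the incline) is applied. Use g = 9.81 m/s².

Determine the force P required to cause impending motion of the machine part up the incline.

P ≈ 180 N

At impending motion up the slope, friction acts down-slope at its limit: f = μ_s N.
Perpendicular to the incline: N = m g cos θ + P sin θ.
Along the incline: P cos θ = m g sin θ + μ_s N = m g sin θ + μ_s (m g cos θ + P sin θ).
Solving, P (cos θ − μ_s sin θ) = m g (sin θ + μ_s cos θ), so P = 21×9.81×(sin 16° + 0.47 cos 16°)/(cos 16° − 0.47 sin 16°) = 206×0.7274/0.8317 = 180 N.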